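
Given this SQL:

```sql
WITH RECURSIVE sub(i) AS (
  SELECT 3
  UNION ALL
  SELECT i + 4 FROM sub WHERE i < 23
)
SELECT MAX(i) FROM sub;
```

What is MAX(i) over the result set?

23

Base: i=3.
Iteration 1: 3 < 23 holds -> i = 3 + 4 = 7.
Iteration 2: 7 < 23 holds -> i = 7 + 4 = 11.
Iteration 3: 11 < 23 holds -> i = 11 + 4 = 15.
Iteration 4: 15 < 23 holds -> i = 15 + 4 = 19.
Iteration 5: 19 < 23 holds -> i = 19 + 4 = 23.
Iteration 6: 23 < 23 fails; recursion stops.
i values: 3, 7, 11, 15, 19, 23; the maximum is 23.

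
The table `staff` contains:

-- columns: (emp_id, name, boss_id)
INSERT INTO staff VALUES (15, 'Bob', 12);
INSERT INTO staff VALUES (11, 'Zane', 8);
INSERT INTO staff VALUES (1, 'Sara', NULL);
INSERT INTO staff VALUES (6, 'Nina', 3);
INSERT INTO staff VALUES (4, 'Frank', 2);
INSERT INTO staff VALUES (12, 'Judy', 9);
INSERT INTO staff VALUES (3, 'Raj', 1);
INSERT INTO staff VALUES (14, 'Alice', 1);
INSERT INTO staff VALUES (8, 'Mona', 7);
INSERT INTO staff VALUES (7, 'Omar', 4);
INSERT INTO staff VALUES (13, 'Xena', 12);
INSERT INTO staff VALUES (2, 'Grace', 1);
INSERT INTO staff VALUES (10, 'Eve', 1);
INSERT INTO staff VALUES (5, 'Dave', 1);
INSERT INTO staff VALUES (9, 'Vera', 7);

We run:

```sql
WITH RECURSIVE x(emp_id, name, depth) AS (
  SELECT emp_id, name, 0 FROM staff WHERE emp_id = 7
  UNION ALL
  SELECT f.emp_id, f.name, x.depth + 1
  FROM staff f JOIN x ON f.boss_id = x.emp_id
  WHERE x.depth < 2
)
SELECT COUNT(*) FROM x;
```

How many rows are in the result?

Base: emp_id=7 (Omar) at depth 0.
Iteration 1: rows with boss_id in {7} -> Mona (id 8, depth 1), Vera (id 9, depth 1).
Iteration 2: rows with boss_id in {8,9} -> Zane (id 11, depth 2), Judy (id 12, depth 2).
Iteration 3: depth < 2 fails for all current rows; recursion stops.
Total rows emitted: 5.

5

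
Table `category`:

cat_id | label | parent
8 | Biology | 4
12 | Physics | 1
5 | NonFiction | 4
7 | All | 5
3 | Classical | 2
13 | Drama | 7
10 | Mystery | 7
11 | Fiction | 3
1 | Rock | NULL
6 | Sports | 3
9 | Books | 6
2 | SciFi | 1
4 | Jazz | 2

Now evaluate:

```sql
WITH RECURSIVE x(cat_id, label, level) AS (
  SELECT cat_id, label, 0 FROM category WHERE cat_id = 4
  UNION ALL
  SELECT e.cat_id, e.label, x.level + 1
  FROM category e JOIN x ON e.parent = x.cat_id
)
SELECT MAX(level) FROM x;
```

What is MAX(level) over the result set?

3

Base: cat_id=4 (Jazz) at level 0.
Iteration 1: rows with parent in {4} -> NonFiction (id 5, level 1), Biology (id 8, level 1).
Iteration 2: rows with parent in {5,8} -> All (id 7, level 2).
Iteration 3: rows with parent in {7} -> Mystery (id 10, level 3), Drama (id 13, level 3).
Iteration 4: no rows with parent in {10,13}; recursion stops.
level values: 0, 1, 1, 2, 3, 3; the maximum is 3.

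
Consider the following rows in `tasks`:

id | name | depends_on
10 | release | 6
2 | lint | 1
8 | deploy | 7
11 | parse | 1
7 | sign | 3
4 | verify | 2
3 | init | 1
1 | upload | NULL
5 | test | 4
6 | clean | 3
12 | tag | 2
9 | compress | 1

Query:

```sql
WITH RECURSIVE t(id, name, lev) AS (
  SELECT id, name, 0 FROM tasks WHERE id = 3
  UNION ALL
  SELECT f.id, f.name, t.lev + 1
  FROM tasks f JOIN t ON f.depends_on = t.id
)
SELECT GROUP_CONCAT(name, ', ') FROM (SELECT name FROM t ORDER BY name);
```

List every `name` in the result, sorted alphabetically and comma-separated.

clean, deploy, init, release, sign

Base: id=3 (init) at lev 0.
Iteration 1: rows with depends_on in {3} -> clean (id 6, lev 1), sign (id 7, lev 1).
Iteration 2: rows with depends_on in {6,7} -> deploy (id 8, lev 2), release (id 10, lev 2).
Iteration 3: no rows with depends_on in {8,10}; recursion stops.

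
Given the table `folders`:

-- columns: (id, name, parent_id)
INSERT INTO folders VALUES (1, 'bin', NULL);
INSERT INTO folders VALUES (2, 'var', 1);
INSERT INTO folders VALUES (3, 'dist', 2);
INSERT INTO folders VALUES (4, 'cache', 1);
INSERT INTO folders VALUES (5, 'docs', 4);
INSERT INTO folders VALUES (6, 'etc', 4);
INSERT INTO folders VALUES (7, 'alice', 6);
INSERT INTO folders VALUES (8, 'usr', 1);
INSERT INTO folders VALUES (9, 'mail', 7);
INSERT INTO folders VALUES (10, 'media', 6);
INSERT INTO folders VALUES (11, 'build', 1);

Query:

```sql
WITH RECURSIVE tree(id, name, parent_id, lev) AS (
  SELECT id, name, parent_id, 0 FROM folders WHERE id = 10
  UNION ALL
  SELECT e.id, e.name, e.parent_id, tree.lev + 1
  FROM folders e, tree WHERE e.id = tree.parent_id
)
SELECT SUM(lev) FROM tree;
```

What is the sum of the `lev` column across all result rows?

Base: id=10 (media), parent_id=6, lev 0.
Iteration 1: join on id=6 -> etc (id 6, parent_id=4, lev 1).
Iteration 2: join on id=4 -> cache (id 4, parent_id=1, lev 2).
Iteration 3: join on id=1 -> bin (id 1, parent_id=NULL, lev 3).
Iteration 4: parent_id is NULL; no match; recursion stops.
SUM(lev) = 0 + 1 + 2 + 3 = 6.

6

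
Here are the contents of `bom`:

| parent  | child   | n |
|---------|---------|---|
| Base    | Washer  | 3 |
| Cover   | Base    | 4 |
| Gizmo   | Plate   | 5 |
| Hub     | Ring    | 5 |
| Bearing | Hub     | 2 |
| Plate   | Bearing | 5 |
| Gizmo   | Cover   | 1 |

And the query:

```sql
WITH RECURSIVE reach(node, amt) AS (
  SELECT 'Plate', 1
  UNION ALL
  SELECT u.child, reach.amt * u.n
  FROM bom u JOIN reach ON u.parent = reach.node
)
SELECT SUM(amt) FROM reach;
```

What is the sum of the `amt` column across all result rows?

Base: (Plate, amt=1).
Iteration 1: components of {Plate} -> Bearing = 1*5 = 5.
Iteration 2: components of {Bearing} -> Hub = 5*2 = 10.
Iteration 3: components of {Hub} -> Ring = 10*5 = 50.
Iteration 4: no further components; recursion stops.
SUM(amt) = 1 + 5 + 10 + 50 = 66.

66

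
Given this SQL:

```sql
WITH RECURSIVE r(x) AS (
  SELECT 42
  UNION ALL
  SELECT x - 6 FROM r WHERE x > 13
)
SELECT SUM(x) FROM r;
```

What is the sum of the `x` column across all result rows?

Base: x=42.
Iteration 1: 42 > 13 holds -> x = 42 - 6 = 36.
Iteration 2: 36 > 13 holds -> x = 36 - 6 = 30.
Iteration 3: 30 > 13 holds -> x = 30 - 6 = 24.
Iteration 4: 24 > 13 holds -> x = 24 - 6 = 18.
Iteration 5: 18 > 13 holds -> x = 18 - 6 = 12.
Iteration 6: 12 > 13 fails; recursion stops.
SUM(x) = 42 + 36 + 30 + 24 + 18 + 12 = 162.

162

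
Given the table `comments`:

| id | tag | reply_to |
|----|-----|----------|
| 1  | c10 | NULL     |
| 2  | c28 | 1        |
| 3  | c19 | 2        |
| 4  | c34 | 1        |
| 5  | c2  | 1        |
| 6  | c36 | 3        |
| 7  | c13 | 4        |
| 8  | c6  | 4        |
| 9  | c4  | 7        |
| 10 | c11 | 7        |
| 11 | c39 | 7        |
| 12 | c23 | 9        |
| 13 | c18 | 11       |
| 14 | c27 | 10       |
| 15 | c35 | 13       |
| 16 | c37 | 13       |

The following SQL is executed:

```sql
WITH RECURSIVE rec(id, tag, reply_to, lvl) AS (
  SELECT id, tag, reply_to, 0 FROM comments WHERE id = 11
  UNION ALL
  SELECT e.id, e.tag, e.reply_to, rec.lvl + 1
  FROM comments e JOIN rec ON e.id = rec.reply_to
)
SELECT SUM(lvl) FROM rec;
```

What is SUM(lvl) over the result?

6

Base: id=11 (c39), reply_to=7, lvl 0.
Iteration 1: join on id=7 -> c13 (id 7, reply_to=4, lvl 1).
Iteration 2: join on id=4 -> c34 (id 4, reply_to=1, lvl 2).
Iteration 3: join on id=1 -> c10 (id 1, reply_to=NULL, lvl 3).
Iteration 4: reply_to is NULL; no match; recursion stops.
SUM(lvl) = 0 + 1 + 2 + 3 = 6.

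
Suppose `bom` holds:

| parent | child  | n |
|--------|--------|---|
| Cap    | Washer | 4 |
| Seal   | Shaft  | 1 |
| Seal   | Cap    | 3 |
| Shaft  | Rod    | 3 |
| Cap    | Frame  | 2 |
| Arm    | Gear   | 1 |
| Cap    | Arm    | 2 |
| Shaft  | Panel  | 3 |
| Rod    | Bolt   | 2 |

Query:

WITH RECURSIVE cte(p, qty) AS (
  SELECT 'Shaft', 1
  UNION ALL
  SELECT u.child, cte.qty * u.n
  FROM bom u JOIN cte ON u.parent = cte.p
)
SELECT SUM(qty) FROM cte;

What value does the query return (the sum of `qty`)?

13

Base: (Shaft, qty=1).
Iteration 1: components of {Shaft} -> Panel = 1*3 = 3, Rod = 1*3 = 3.
Iteration 2: components of {Panel,Rod} -> Bolt = 3*2 = 6.
Iteration 3: no further components; recursion stops.
SUM(qty) = 1 + 3 + 3 + 6 = 13.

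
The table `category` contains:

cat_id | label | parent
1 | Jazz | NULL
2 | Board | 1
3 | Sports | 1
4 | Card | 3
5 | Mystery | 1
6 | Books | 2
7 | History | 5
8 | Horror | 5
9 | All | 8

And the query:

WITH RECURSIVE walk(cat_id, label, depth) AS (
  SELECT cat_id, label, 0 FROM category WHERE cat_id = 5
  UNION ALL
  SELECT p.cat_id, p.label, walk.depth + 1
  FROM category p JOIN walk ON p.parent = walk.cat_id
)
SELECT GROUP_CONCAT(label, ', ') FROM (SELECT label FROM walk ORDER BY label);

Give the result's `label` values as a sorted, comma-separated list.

Base: cat_id=5 (Mystery) at depth 0.
Iteration 1: rows with parent in {5} -> History (id 7, depth 1), Horror (id 8, depth 1).
Iteration 2: rows with parent in {7,8} -> All (id 9, depth 2).
Iteration 3: no rows with parent in {9}; recursion stops.

All, History, Horror, Mystery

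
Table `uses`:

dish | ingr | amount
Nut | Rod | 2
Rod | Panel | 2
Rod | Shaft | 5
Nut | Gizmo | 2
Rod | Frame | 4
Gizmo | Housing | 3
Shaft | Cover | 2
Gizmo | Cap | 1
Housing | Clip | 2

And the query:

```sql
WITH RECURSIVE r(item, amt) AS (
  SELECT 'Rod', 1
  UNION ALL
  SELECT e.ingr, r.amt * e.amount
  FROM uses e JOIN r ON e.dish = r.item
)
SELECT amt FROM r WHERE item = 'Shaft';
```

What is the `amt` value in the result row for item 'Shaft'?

Base: (Rod, amt=1).
Iteration 1: components of {Rod} -> Frame = 1*4 = 4, Panel = 1*2 = 2, Shaft = 1*5 = 5.
Iteration 2: components of {Frame,Panel,Shaft} -> Cover = 5*2 = 10.
Iteration 3: no further components; recursion stops.

5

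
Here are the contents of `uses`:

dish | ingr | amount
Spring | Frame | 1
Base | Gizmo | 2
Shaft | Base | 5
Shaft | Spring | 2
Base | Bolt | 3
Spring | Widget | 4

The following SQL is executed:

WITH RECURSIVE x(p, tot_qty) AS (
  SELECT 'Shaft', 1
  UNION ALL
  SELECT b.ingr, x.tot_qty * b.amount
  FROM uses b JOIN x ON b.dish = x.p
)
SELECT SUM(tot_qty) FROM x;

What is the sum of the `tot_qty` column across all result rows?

43

Base: (Shaft, tot_qty=1).
Iteration 1: components of {Shaft} -> Base = 1*5 = 5, Spring = 1*2 = 2.
Iteration 2: components of {Base,Spring} -> Bolt = 5*3 = 15, Frame = 2*1 = 2, Gizmo = 5*2 = 10, Widget = 2*4 = 8.
Iteration 3: no further components; recursion stops.
SUM(tot_qty) = 1 + 5 + 2 + 10 + 15 + 8 + 2 = 43.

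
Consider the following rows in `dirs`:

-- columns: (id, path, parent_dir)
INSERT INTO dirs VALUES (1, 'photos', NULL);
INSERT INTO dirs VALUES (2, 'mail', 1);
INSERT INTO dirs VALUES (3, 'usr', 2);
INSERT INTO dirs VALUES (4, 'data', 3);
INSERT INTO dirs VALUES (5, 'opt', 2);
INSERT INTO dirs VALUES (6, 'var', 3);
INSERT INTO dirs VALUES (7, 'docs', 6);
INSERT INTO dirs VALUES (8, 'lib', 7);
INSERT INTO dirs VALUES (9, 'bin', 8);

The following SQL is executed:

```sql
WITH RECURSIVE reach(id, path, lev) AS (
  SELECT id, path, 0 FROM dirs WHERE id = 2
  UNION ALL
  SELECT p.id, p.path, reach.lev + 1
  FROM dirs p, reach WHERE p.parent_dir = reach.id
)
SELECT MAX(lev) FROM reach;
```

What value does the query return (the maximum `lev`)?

5

Base: id=2 (mail) at lev 0.
Iteration 1: rows with parent_dir in {2} -> usr (id 3, lev 1), opt (id 5, lev 1).
Iteration 2: rows with parent_dir in {3,5} -> data (id 4, lev 2), var (id 6, lev 2).
Iteration 3: rows with parent_dir in {4,6} -> docs (id 7, lev 3).
Iteration 4: rows with parent_dir in {7} -> lib (id 8, lev 4).
Iteration 5: rows with parent_dir in {8} -> bin (id 9, lev 5).
Iteration 6: no rows with parent_dir in {9}; recursion stops.
lev values: 0, 1, 1, 2, 2, 3, 4, 5; the maximum is 5.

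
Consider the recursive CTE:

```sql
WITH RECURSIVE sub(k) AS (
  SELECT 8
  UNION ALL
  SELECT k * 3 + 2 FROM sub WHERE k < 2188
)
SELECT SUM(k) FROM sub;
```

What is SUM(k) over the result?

9830

Base: k=8.
Iteration 1: 8 < 2188 holds -> k = 8 * 3 + 2 = 26.
Iteration 2: 26 < 2188 holds -> k = 26 * 3 + 2 = 80.
Iteration 3: 80 < 2188 holds -> k = 80 * 3 + 2 = 242.
Iteration 4: 242 < 2188 holds -> k = 242 * 3 + 2 = 728.
Iteration 5: 728 < 2188 holds -> k = 728 * 3 + 2 = 2186.
Iteration 6: 2186 < 2188 holds -> k = 2186 * 3 + 2 = 6560.
Iteration 7: 6560 < 2188 fails; recursion stops.
SUM(k) = 8 + 26 + 80 + 242 + 728 + 2186 + 6560 = 9830.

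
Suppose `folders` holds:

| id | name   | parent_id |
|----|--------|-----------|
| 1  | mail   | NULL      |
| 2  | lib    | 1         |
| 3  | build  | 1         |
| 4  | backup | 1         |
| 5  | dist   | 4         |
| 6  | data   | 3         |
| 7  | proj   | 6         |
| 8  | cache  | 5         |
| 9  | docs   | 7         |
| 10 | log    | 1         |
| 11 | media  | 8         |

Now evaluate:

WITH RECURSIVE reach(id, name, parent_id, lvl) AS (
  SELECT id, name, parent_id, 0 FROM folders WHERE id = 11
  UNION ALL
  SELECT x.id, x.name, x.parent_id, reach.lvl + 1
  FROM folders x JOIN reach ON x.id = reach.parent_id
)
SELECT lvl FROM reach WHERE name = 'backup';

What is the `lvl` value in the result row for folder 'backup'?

Base: id=11 (media), parent_id=8, lvl 0.
Iteration 1: join on id=8 -> cache (id 8, parent_id=5, lvl 1).
Iteration 2: join on id=5 -> dist (id 5, parent_id=4, lvl 2).
Iteration 3: join on id=4 -> backup (id 4, parent_id=1, lvl 3).
Iteration 4: join on id=1 -> mail (id 1, parent_id=NULL, lvl 4).
Iteration 5: parent_id is NULL; no match; recursion stops.

3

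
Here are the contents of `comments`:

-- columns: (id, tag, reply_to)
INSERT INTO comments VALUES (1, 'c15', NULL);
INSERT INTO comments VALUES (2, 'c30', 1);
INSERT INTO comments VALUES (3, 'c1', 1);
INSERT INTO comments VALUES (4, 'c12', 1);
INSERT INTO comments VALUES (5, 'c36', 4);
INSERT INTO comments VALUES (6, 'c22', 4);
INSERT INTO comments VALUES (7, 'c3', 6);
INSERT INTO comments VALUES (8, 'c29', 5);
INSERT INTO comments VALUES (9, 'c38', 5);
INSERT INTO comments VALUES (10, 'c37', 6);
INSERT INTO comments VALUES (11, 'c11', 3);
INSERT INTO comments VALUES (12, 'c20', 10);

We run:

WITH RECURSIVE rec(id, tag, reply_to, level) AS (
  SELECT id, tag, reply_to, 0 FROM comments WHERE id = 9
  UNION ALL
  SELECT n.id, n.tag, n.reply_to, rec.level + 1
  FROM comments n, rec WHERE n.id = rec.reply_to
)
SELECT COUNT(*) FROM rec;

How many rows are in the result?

4

Base: id=9 (c38), reply_to=5, level 0.
Iteration 1: join on id=5 -> c36 (id 5, reply_to=4, level 1).
Iteration 2: join on id=4 -> c12 (id 4, reply_to=1, level 2).
Iteration 3: join on id=1 -> c15 (id 1, reply_to=NULL, level 3).
Iteration 4: reply_to is NULL; no match; recursion stops.
Total rows emitted: 4.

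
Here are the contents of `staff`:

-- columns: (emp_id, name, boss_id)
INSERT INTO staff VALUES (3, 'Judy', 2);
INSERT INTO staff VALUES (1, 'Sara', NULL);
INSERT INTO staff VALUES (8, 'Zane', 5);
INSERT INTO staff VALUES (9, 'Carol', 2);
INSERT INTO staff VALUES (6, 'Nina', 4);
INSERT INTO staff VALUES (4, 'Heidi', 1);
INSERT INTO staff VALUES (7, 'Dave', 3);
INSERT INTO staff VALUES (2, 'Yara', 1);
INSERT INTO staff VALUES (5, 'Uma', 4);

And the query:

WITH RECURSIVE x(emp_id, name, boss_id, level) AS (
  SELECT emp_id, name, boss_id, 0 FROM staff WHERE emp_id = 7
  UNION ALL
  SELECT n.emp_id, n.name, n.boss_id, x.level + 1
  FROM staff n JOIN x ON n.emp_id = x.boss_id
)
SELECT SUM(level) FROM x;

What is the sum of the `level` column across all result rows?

6

Base: emp_id=7 (Dave), boss_id=3, level 0.
Iteration 1: join on emp_id=3 -> Judy (id 3, boss_id=2, level 1).
Iteration 2: join on emp_id=2 -> Yara (id 2, boss_id=1, level 2).
Iteration 3: join on emp_id=1 -> Sara (id 1, boss_id=NULL, level 3).
Iteration 4: boss_id is NULL; no match; recursion stops.
SUM(level) = 0 + 1 + 2 + 3 = 6.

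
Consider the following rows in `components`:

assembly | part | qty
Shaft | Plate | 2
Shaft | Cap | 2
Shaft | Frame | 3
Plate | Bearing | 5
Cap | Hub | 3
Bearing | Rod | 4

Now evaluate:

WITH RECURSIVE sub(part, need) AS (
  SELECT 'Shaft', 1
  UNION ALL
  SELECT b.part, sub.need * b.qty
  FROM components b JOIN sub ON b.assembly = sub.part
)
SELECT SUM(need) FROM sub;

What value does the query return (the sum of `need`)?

64

Base: (Shaft, need=1).
Iteration 1: components of {Shaft} -> Cap = 1*2 = 2, Frame = 1*3 = 3, Plate = 1*2 = 2.
Iteration 2: components of {Cap,Frame,Plate} -> Bearing = 2*5 = 10, Hub = 2*3 = 6.
Iteration 3: components of {Bearing,Hub} -> Rod = 10*4 = 40.
Iteration 4: no further components; recursion stops.
SUM(need) = 1 + 2 + 2 + 3 + 10 + 6 + 40 = 64.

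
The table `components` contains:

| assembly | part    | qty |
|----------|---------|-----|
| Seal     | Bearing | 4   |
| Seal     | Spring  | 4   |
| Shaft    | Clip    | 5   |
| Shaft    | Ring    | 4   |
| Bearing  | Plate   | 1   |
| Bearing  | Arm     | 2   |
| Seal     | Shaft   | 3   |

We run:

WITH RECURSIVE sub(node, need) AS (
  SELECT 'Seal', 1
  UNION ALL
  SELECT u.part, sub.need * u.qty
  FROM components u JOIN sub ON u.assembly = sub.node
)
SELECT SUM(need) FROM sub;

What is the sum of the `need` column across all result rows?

51

Base: (Seal, need=1).
Iteration 1: components of {Seal} -> Bearing = 1*4 = 4, Shaft = 1*3 = 3, Spring = 1*4 = 4.
Iteration 2: components of {Bearing,Shaft,Spring} -> Arm = 4*2 = 8, Clip = 3*5 = 15, Plate = 4*1 = 4, Ring = 3*4 = 12.
Iteration 3: no further components; recursion stops.
SUM(need) = 1 + 3 + 4 + 4 + 15 + 12 + 4 + 8 = 51.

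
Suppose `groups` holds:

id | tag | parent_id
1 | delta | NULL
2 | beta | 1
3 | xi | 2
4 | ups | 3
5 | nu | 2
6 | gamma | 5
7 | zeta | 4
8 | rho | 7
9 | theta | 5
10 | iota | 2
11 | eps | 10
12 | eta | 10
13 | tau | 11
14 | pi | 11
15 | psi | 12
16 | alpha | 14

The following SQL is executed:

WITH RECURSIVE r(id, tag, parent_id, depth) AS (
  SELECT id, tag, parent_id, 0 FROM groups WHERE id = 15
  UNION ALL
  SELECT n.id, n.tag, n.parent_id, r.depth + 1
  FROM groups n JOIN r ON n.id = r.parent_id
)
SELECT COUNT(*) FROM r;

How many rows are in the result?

5

Base: id=15 (psi), parent_id=12, depth 0.
Iteration 1: join on id=12 -> eta (id 12, parent_id=10, depth 1).
Iteration 2: join on id=10 -> iota (id 10, parent_id=2, depth 2).
Iteration 3: join on id=2 -> beta (id 2, parent_id=1, depth 3).
Iteration 4: join on id=1 -> delta (id 1, parent_id=NULL, depth 4).
Iteration 5: parent_id is NULL; no match; recursion stops.
Total rows emitted: 5.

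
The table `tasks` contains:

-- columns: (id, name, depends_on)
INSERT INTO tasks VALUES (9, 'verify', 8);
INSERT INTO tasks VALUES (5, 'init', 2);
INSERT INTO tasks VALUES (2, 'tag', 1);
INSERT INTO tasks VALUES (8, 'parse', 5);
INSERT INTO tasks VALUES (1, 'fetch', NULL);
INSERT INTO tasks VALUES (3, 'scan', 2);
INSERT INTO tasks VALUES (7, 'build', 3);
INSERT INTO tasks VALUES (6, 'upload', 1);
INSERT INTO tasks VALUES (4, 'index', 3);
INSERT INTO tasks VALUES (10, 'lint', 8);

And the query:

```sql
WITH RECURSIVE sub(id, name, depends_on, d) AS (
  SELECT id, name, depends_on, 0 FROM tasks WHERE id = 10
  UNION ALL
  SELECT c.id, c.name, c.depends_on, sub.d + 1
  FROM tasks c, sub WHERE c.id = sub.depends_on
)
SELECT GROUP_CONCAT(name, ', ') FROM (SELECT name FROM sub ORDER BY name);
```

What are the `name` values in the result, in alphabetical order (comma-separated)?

Base: id=10 (lint), depends_on=8, d 0.
Iteration 1: join on id=8 -> parse (id 8, depends_on=5, d 1).
Iteration 2: join on id=5 -> init (id 5, depends_on=2, d 2).
Iteration 3: join on id=2 -> tag (id 2, depends_on=1, d 3).
Iteration 4: join on id=1 -> fetch (id 1, depends_on=NULL, d 4).
Iteration 5: depends_on is NULL; no match; recursion stops.

fetch, init, lint, parse, tag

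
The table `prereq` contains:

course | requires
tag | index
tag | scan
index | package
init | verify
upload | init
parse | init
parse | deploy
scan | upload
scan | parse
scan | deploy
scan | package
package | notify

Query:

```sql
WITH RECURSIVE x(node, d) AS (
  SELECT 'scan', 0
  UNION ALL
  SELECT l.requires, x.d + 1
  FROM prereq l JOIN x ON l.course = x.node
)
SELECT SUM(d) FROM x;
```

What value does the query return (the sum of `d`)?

18

Base: (scan, d=0).
Iteration 1: edges from {scan} -> (deploy, d=1), (package, d=1), (parse, d=1), (upload, d=1).
Iteration 2: edges from {deploy,package,parse,upload} -> (deploy, d=2), (init, d=2) x2, (notify, d=2). [UNION ALL keeps all 4 new rows, including repeats]
Iteration 3: edges from {deploy,init,notify} -> (verify, d=3) x2. [UNION ALL keeps all 2 new rows, including repeats]
Iteration 4: no outgoing edges from {verify}; recursion stops.
SUM(d) = 0 + 1 + 1 + 1 + 1 + 2 + 2 + 2 + 2 + 3 + 3 = 18.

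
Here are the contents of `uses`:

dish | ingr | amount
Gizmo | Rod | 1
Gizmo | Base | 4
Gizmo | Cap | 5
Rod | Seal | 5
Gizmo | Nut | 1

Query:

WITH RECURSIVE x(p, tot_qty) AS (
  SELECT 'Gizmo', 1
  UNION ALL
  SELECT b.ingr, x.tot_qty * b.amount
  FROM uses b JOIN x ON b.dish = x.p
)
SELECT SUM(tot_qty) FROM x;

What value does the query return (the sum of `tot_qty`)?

Base: (Gizmo, tot_qty=1).
Iteration 1: components of {Gizmo} -> Base = 1*4 = 4, Cap = 1*5 = 5, Nut = 1*1 = 1, Rod = 1*1 = 1.
Iteration 2: components of {Base,Cap,Nut,Rod} -> Seal = 1*5 = 5.
Iteration 3: no further components; recursion stops.
SUM(tot_qty) = 1 + 1 + 1 + 5 + 4 + 5 = 17.

17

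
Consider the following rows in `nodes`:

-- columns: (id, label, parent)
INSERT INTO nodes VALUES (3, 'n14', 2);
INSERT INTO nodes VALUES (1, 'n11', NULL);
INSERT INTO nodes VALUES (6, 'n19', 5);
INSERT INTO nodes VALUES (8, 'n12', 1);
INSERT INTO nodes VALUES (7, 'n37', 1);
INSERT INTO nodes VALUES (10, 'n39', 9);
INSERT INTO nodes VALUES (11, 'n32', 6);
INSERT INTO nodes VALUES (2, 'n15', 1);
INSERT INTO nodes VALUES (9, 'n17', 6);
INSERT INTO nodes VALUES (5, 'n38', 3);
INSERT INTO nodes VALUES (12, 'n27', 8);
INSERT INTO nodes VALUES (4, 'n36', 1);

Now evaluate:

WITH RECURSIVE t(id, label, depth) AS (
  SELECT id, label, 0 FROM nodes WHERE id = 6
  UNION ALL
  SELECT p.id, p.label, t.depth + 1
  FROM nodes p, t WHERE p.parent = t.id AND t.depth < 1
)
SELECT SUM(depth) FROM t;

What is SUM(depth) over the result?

Base: id=6 (n19) at depth 0.
Iteration 1: rows with parent in {6} -> n17 (id 9, depth 1), n32 (id 11, depth 1).
Iteration 2: depth < 1 fails for all current rows; recursion stops.
SUM(depth) = 0 + 1 + 1 = 2.

2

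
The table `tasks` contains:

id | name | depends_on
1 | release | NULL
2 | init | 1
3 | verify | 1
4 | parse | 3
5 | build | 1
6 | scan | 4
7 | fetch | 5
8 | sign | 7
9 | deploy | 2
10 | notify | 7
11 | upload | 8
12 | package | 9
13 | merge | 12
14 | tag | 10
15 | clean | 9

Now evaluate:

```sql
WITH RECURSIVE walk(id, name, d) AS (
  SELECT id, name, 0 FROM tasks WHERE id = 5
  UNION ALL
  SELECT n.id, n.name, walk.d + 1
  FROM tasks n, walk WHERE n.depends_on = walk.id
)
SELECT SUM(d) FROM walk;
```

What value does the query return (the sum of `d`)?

11

Base: id=5 (build) at d 0.
Iteration 1: rows with depends_on in {5} -> fetch (id 7, d 1).
Iteration 2: rows with depends_on in {7} -> sign (id 8, d 2), notify (id 10, d 2).
Iteration 3: rows with depends_on in {8,10} -> upload (id 11, d 3), tag (id 14, d 3).
Iteration 4: no rows with depends_on in {11,14}; recursion stops.
SUM(d) = 0 + 1 + 2 + 2 + 3 + 3 = 11.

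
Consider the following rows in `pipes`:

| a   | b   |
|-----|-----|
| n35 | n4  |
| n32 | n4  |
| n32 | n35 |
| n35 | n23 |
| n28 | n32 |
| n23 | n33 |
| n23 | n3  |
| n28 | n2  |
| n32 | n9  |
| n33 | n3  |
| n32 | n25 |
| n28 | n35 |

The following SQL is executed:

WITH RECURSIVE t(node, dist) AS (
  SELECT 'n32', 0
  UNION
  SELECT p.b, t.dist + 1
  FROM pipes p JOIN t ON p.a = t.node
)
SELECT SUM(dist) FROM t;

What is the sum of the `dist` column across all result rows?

Base: (n32, dist=0).
Iteration 1: edges from {n32} -> (n25, dist=1), (n35, dist=1), (n4, dist=1), (n9, dist=1).
Iteration 2: edges from {n25,n35,n4,n9} -> (n23, dist=2), (n4, dist=2).
Iteration 3: edges from {n23,n4} -> (n3, dist=3), (n33, dist=3).
Iteration 4: edges from {n3,n33} -> (n3, dist=4).
Iteration 5: no outgoing edges from {n3}; recursion stops.
SUM(dist) = 0 + 1 + 1 + 1 + 1 + 2 + 2 + 3 + 3 + 4 = 18.

18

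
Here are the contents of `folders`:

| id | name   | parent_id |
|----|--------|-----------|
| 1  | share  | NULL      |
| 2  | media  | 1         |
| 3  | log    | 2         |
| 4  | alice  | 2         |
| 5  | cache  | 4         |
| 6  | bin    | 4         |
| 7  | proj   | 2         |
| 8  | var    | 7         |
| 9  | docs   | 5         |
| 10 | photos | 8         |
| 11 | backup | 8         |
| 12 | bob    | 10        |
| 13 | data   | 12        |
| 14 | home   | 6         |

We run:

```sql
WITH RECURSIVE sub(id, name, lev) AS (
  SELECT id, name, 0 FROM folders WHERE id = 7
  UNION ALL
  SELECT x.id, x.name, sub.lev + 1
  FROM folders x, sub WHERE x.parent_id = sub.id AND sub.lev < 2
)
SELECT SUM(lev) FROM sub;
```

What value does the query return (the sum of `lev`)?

Base: id=7 (proj) at lev 0.
Iteration 1: rows with parent_id in {7} -> var (id 8, lev 1).
Iteration 2: rows with parent_id in {8} -> photos (id 10, lev 2), backup (id 11, lev 2).
Iteration 3: lev < 2 fails for all current rows; recursion stops.
SUM(lev) = 0 + 1 + 2 + 2 = 5.

5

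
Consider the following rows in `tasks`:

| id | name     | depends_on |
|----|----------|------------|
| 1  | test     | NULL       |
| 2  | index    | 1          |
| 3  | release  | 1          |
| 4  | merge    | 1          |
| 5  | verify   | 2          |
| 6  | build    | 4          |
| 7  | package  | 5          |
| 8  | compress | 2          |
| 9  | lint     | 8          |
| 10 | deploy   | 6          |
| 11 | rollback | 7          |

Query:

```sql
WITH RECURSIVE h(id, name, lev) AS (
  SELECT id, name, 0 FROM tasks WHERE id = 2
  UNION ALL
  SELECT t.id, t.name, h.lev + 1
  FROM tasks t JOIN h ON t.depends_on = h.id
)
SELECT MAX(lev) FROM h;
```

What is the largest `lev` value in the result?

Base: id=2 (index) at lev 0.
Iteration 1: rows with depends_on in {2} -> verify (id 5, lev 1), compress (id 8, lev 1).
Iteration 2: rows with depends_on in {5,8} -> package (id 7, lev 2), lint (id 9, lev 2).
Iteration 3: rows with depends_on in {7,9} -> rollback (id 11, lev 3).
Iteration 4: no rows with depends_on in {11}; recursion stops.
lev values: 0, 1, 1, 2, 2, 3; the maximum is 3.

3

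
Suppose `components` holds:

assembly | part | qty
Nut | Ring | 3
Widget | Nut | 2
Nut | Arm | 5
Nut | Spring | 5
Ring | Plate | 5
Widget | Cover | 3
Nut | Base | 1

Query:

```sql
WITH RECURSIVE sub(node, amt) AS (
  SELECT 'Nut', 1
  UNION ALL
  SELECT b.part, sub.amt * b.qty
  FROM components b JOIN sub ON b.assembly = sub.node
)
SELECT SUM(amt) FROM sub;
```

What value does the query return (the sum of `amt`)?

30

Base: (Nut, amt=1).
Iteration 1: components of {Nut} -> Arm = 1*5 = 5, Base = 1*1 = 1, Ring = 1*3 = 3, Spring = 1*5 = 5.
Iteration 2: components of {Arm,Base,Ring,Spring} -> Plate = 3*5 = 15.
Iteration 3: no further components; recursion stops.
SUM(amt) = 1 + 5 + 5 + 3 + 1 + 15 = 30.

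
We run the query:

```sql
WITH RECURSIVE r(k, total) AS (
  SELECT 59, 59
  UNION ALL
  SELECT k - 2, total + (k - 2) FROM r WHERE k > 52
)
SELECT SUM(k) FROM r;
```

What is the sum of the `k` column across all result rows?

Base: k=59, total=59.
Iteration 1: 59 > 52 holds -> k = 59 - 2 = 57, total = 59 + 57 = 116.
Iteration 2: 57 > 52 holds -> k = 57 - 2 = 55, total = 116 + 55 = 171.
Iteration 3: 55 > 52 holds -> k = 55 - 2 = 53, total = 171 + 53 = 224.
Iteration 4: 53 > 52 holds -> k = 53 - 2 = 51, total = 224 + 51 = 275.
Iteration 5: 51 > 52 fails; recursion stops.
SUM(k) = 59 + 57 + 55 + 53 + 51 = 275.

275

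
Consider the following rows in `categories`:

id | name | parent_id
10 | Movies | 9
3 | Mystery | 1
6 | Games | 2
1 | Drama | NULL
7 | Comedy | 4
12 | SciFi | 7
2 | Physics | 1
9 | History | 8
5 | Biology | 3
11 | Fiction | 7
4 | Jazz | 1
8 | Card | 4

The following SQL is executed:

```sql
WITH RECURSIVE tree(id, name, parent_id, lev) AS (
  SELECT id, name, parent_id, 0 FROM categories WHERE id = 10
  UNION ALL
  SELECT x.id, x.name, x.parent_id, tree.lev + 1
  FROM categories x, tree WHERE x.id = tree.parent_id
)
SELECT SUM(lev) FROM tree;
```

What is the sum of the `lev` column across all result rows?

10

Base: id=10 (Movies), parent_id=9, lev 0.
Iteration 1: join on id=9 -> History (id 9, parent_id=8, lev 1).
Iteration 2: join on id=8 -> Card (id 8, parent_id=4, lev 2).
Iteration 3: join on id=4 -> Jazz (id 4, parent_id=1, lev 3).
Iteration 4: join on id=1 -> Drama (id 1, parent_id=NULL, lev 4).
Iteration 5: parent_id is NULL; no match; recursion stops.
SUM(lev) = 0 + 1 + 2 + 3 + 4 = 10.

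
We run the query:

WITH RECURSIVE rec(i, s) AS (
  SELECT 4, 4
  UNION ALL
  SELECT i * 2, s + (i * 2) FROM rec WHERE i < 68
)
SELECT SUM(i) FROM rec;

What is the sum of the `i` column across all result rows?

252

Base: i=4, s=4.
Iteration 1: 4 < 68 holds -> i = 4 * 2 = 8, s = 4 + 8 = 12.
Iteration 2: 8 < 68 holds -> i = 8 * 2 = 16, s = 12 + 16 = 28.
Iteration 3: 16 < 68 holds -> i = 16 * 2 = 32, s = 28 + 32 = 60.
Iteration 4: 32 < 68 holds -> i = 32 * 2 = 64, s = 60 + 64 = 124.
Iteration 5: 64 < 68 holds -> i = 64 * 2 = 128, s = 124 + 128 = 252.
Iteration 6: 128 < 68 fails; recursion stops.
SUM(i) = 4 + 8 + 16 + 32 + 64 + 128 = 252.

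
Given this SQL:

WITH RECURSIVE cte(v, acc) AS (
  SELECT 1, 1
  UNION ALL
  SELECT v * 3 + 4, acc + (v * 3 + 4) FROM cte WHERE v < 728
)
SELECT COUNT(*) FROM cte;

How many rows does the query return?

7

Base: v=1, acc=1.
Iteration 1: 1 < 728 holds -> v = 1 * 3 + 4 = 7, acc = 1 + 7 = 8.
Iteration 2: 7 < 728 holds -> v = 7 * 3 + 4 = 25, acc = 8 + 25 = 33.
Iteration 3: 25 < 728 holds -> v = 25 * 3 + 4 = 79, acc = 33 + 79 = 112.
Iteration 4: 79 < 728 holds -> v = 79 * 3 + 4 = 241, acc = 112 + 241 = 353.
Iteration 5: 241 < 728 holds -> v = 241 * 3 + 4 = 727, acc = 353 + 727 = 1080.
Iteration 6: 727 < 728 holds -> v = 727 * 3 + 4 = 2185, acc = 1080 + 2185 = 3265.
Iteration 7: 2185 < 728 fails; recursion stops.
Total rows emitted: 7.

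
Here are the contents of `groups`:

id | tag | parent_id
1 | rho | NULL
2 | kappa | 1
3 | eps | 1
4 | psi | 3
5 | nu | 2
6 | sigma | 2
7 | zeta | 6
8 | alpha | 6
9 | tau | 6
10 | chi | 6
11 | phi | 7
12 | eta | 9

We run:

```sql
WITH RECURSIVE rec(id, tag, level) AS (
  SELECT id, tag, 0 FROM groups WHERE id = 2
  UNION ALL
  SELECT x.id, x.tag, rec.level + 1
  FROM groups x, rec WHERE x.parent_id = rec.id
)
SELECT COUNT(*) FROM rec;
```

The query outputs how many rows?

Base: id=2 (kappa) at level 0.
Iteration 1: rows with parent_id in {2} -> nu (id 5, level 1), sigma (id 6, level 1).
Iteration 2: rows with parent_id in {5,6} -> zeta (id 7, level 2), alpha (id 8, level 2), tau (id 9, level 2), chi (id 10, level 2).
Iteration 3: rows with parent_id in {7,8,9,10} -> phi (id 11, level 3), eta (id 12, level 3).
Iteration 4: no rows with parent_id in {11,12}; recursion stops.
Total rows emitted: 9.

9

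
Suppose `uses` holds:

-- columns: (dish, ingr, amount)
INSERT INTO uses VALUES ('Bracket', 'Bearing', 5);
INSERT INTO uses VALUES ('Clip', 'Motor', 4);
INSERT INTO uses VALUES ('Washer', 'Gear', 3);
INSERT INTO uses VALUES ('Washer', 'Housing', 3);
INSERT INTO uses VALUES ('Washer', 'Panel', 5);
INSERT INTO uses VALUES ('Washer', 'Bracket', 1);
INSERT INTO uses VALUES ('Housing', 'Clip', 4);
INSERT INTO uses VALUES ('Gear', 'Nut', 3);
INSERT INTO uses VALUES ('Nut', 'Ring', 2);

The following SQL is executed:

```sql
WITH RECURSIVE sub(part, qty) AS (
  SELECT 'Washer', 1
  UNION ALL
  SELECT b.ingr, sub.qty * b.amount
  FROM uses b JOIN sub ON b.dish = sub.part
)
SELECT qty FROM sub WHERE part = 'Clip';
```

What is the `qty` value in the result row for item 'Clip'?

12

Base: (Washer, qty=1).
Iteration 1: components of {Washer} -> Bracket = 1*1 = 1, Gear = 1*3 = 3, Housing = 1*3 = 3, Panel = 1*5 = 5.
Iteration 2: components of {Bracket,Gear,Housing,Panel} -> Bearing = 1*5 = 5, Clip = 3*4 = 12, Nut = 3*3 = 9.
Iteration 3: components of {Bearing,Clip,Nut} -> Motor = 12*4 = 48, Ring = 9*2 = 18.
Iteration 4: no further components; recursion stops.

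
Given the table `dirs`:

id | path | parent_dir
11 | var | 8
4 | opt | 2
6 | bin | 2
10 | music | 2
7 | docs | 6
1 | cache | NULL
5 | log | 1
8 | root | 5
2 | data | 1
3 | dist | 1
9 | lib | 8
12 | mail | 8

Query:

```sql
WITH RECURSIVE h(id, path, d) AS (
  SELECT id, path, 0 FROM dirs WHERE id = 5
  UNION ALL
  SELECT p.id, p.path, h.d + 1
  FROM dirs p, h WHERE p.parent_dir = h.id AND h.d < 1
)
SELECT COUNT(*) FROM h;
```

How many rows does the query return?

Base: id=5 (log) at d 0.
Iteration 1: rows with parent_dir in {5} -> root (id 8, d 1).
Iteration 2: d < 1 fails for all current rows; recursion stops.
Total rows emitted: 2.

2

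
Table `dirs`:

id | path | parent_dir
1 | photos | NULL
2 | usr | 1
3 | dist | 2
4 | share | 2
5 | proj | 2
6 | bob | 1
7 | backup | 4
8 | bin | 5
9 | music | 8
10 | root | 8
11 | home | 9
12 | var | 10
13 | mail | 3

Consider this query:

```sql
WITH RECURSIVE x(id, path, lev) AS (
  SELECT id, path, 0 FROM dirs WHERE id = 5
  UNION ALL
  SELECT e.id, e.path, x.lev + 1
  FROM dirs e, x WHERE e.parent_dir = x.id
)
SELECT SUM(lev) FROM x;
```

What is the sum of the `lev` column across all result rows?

Base: id=5 (proj) at lev 0.
Iteration 1: rows with parent_dir in {5} -> bin (id 8, lev 1).
Iteration 2: rows with parent_dir in {8} -> music (id 9, lev 2), root (id 10, lev 2).
Iteration 3: rows with parent_dir in {9,10} -> home (id 11, lev 3), var (id 12, lev 3).
Iteration 4: no rows with parent_dir in {11,12}; recursion stops.
SUM(lev) = 0 + 1 + 2 + 2 + 3 + 3 = 11.

11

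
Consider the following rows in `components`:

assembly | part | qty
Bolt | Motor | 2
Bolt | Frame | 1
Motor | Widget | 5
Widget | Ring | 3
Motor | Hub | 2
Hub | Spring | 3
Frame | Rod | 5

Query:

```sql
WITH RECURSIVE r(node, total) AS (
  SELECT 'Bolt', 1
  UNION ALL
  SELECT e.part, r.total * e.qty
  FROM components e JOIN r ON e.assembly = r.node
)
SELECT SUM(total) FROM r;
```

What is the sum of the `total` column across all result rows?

65

Base: (Bolt, total=1).
Iteration 1: components of {Bolt} -> Frame = 1*1 = 1, Motor = 1*2 = 2.
Iteration 2: components of {Frame,Motor} -> Hub = 2*2 = 4, Rod = 1*5 = 5, Widget = 2*5 = 10.
Iteration 3: components of {Hub,Rod,Widget} -> Ring = 10*3 = 30, Spring = 4*3 = 12.
Iteration 4: no further components; recursion stops.
SUM(total) = 1 + 2 + 1 + 10 + 4 + 5 + 30 + 12 = 65.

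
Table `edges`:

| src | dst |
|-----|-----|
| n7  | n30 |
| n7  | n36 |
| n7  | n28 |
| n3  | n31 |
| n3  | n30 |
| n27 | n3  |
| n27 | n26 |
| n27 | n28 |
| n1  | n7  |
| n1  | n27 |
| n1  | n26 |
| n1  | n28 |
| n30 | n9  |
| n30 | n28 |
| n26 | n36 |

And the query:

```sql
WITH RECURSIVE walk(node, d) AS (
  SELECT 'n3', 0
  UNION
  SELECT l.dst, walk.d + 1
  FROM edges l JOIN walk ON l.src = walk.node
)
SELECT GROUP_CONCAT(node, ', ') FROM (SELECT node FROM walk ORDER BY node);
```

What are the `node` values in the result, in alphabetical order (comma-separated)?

n28, n3, n30, n31, n9

Base: (n3, d=0).
Iteration 1: edges from {n3} -> (n30, d=1), (n31, d=1).
Iteration 2: edges from {n30,n31} -> (n28, d=2), (n9, d=2).
Iteration 3: no outgoing edges from {n28,n9}; recursion stops.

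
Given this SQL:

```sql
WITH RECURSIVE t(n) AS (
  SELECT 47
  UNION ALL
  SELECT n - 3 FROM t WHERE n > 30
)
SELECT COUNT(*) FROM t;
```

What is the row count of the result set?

7

Base: n=47.
Iteration 1: 47 > 30 holds -> n = 47 - 3 = 44.
Iteration 2: 44 > 30 holds -> n = 44 - 3 = 41.
Iteration 3: 41 > 30 holds -> n = 41 - 3 = 38.
Iteration 4: 38 > 30 holds -> n = 38 - 3 = 35.
Iteration 5: 35 > 30 holds -> n = 35 - 3 = 32.
Iteration 6: 32 > 30 holds -> n = 32 - 3 = 29.
Iteration 7: 29 > 30 fails; recursion stops.
Total rows emitted: 7.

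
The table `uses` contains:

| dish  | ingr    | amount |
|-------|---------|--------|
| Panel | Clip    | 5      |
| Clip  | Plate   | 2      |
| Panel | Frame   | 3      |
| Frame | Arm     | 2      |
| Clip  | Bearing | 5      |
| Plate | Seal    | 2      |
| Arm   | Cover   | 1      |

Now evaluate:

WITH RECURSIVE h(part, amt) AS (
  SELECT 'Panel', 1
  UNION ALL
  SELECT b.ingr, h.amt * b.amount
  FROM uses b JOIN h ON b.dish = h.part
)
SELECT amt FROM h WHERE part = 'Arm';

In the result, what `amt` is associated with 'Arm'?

6

Base: (Panel, amt=1).
Iteration 1: components of {Panel} -> Clip = 1*5 = 5, Frame = 1*3 = 3.
Iteration 2: components of {Clip,Frame} -> Arm = 3*2 = 6, Bearing = 5*5 = 25, Plate = 5*2 = 10.
Iteration 3: components of {Arm,Bearing,Plate} -> Cover = 6*1 = 6, Seal = 10*2 = 20.
Iteration 4: no further components; recursion stops.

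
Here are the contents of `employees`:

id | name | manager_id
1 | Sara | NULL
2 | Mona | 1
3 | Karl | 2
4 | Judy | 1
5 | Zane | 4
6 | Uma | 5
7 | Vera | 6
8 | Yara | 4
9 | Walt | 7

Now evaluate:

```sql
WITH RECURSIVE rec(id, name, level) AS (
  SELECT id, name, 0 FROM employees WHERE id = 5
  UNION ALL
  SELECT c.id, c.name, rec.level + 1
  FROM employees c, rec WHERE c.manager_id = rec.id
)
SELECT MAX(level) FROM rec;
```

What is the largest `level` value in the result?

3

Base: id=5 (Zane) at level 0.
Iteration 1: rows with manager_id in {5} -> Uma (id 6, level 1).
Iteration 2: rows with manager_id in {6} -> Vera (id 7, level 2).
Iteration 3: rows with manager_id in {7} -> Walt (id 9, level 3).
Iteration 4: no rows with manager_id in {9}; recursion stops.
level values: 0, 1, 2, 3; the maximum is 3.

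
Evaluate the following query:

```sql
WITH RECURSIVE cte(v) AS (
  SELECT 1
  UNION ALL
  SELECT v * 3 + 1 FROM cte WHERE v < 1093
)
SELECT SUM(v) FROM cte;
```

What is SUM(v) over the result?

Base: v=1.
Iteration 1: 1 < 1093 holds -> v = 1 * 3 + 1 = 4.
Iteration 2: 4 < 1093 holds -> v = 4 * 3 + 1 = 13.
Iteration 3: 13 < 1093 holds -> v = 13 * 3 + 1 = 40.
Iteration 4: 40 < 1093 holds -> v = 40 * 3 + 1 = 121.
Iteration 5: 121 < 1093 holds -> v = 121 * 3 + 1 = 364.
Iteration 6: 364 < 1093 holds -> v = 364 * 3 + 1 = 1093.
Iteration 7: 1093 < 1093 fails; recursion stops.
SUM(v) = 1 + 4 + 13 + 40 + 121 + 364 + 1093 = 1636.

1636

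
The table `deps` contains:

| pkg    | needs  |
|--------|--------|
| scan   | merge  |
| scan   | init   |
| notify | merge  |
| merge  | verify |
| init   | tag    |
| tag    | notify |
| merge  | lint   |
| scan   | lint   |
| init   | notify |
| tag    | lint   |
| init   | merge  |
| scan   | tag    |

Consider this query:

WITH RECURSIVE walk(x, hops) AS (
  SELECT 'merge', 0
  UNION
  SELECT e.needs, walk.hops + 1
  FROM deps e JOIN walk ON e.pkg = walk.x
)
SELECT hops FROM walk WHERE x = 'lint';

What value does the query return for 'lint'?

Base: (merge, hops=0).
Iteration 1: edges from {merge} -> (lint, hops=1), (verify, hops=1).
Iteration 2: no outgoing edges from {lint,verify}; recursion stops.

1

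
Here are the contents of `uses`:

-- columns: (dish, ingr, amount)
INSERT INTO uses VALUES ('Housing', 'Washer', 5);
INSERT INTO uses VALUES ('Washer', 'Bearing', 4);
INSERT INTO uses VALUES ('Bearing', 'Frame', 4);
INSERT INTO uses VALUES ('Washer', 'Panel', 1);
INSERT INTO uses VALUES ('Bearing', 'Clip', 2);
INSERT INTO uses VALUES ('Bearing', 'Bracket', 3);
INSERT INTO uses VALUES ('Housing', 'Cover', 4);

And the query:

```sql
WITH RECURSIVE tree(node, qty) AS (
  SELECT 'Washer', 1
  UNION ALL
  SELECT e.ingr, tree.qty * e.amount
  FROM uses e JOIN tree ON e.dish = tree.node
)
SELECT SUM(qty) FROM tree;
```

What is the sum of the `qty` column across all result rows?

42

Base: (Washer, qty=1).
Iteration 1: components of {Washer} -> Bearing = 1*4 = 4, Panel = 1*1 = 1.
Iteration 2: components of {Bearing,Panel} -> Bracket = 4*3 = 12, Clip = 4*2 = 8, Frame = 4*4 = 16.
Iteration 3: no further components; recursion stops.
SUM(qty) = 1 + 4 + 1 + 16 + 8 + 12 = 42.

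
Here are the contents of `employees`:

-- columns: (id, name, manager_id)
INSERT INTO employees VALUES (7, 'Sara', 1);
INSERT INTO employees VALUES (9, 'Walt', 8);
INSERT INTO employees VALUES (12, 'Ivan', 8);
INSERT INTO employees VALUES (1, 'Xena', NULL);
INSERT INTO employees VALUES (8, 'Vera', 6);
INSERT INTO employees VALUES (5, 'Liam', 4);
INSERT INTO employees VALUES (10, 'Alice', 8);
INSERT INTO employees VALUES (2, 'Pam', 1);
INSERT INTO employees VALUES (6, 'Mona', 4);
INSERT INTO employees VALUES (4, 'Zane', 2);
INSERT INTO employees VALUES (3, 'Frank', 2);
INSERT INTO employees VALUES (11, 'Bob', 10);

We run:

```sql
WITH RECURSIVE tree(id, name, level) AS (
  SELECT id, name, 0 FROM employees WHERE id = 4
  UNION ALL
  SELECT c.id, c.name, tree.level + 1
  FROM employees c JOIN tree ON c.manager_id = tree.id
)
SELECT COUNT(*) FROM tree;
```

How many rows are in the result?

Base: id=4 (Zane) at level 0.
Iteration 1: rows with manager_id in {4} -> Liam (id 5, level 1), Mona (id 6, level 1).
Iteration 2: rows with manager_id in {5,6} -> Vera (id 8, level 2).
Iteration 3: rows with manager_id in {8} -> Walt (id 9, level 3), Alice (id 10, level 3), Ivan (id 12, level 3).
Iteration 4: rows with manager_id in {9,10,12} -> Bob (id 11, level 4).
Iteration 5: no rows with manager_id in {11}; recursion stops.
Total rows emitted: 8.

8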